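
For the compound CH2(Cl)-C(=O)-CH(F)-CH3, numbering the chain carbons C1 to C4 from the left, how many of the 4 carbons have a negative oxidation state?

2

Tallying each carbon's bonds:
C1: 1C, 2H, 1Cl → 0 − 2 + 1 = -1
C2: 2C, 2O → 0 + 2 = +2
C3: 2C, 1H, 1F → 0 − 1 + 1 = 0
C4: 1C, 3H → 0 − 3 = -3
2 carbons (C1, C4) meet the condition.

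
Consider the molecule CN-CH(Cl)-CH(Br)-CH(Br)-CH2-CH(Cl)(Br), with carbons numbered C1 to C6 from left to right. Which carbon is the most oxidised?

Tallying each carbon's bonds:
C1: 1C, 3N → 0 + 3 = +3
C2: 2C, 1H, 1Cl → 0 − 1 + 1 = 0
C3: 2C, 1H, 1Br → 0 − 1 + 1 = 0
C4: 2C, 1H, 1Br → 0 − 1 + 1 = 0
C5: 2C, 2H → 0 − 2 = -2
C6: 1C, 1H, 1Cl, 1Br → 0 − 1 + 1 + 1 = +1
The most oxidised carbon is C1 at +3.

C1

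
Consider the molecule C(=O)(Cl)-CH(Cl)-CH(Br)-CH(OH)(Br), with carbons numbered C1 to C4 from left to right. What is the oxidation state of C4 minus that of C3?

+1

C4: 1C, 1H, 1O, 1Br → 0 − 1 + 1 + 1 = +1
C3: 2C, 1H, 1Br → 0 − 1 + 1 = 0
Difference: +1 − (0) = +1.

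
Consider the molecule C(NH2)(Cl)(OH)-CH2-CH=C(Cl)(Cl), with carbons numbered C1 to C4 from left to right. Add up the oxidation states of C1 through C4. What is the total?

Count +1 for every bond to an atom more electronegative than carbon and −1 for every bond to one less electronegative; C–C bonds are 0. Tallying each carbon:
C1: 1C, 1O, 1N, 1Cl → 0 + 1 + 1 + 1 = +3
C2: 2C, 2H → 0 − 2 = -2
C3: 3C, 1H → 0 − 1 = -1
C4: 2C, 2Cl → 0 + 2 = +2
Sum = +3 − 2 − 1 + 2 = +2.

+2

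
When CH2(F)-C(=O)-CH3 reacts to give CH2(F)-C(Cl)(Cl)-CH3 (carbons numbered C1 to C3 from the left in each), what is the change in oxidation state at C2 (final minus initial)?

Before: C2 has 2 bonds to C, 2 bonds to O → oxidation state +2.
After: C2 has 2 bonds to C, 2 bonds to Cl → oxidation state +2.
Δ = +2 − (+2) = 0, so no net redox change at C2.

0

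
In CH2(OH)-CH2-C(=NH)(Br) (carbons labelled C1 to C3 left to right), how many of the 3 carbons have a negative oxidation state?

Bonds to more-electronegative neighbours contribute +1 each, bonds to H or metals contribute −1 each, and C–C bonds contribute 0. Tallying each carbon:
C1: 1C, 2H, 1O → 0 − 2 + 1 = -1
C2: 2C, 2H → 0 − 2 = -2
C3: 1C, 2N, 1Br → 0 + 2 + 1 = +3
2 carbons (C1, C2) meet the condition.

2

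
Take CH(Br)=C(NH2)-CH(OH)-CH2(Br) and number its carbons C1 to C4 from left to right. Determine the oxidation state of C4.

C4 has one bond to C (0), one bond to H (-1), one bond to Br (+1), one bond to H (-1).
Oxidation state = 0 − 1 + 1 − 1 = -1.

-1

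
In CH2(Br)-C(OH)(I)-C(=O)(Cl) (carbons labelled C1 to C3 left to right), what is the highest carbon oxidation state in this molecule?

+3

Count +1 for every bond to an atom more electronegative than carbon and −1 for every bond to one less electronegative; C–C bonds are 0. Tallying each carbon:
C1: 1C, 2H, 1Br → 0 − 2 + 1 = -1
C2: 2C, 1O, 1I → 0 + 1 + 1 = +2
C3: 1C, 2O, 1Cl → 0 + 2 + 1 = +3
The highest value is +3.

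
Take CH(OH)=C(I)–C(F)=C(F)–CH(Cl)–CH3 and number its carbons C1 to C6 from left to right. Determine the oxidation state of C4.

+1

Bonds to more-electronegative neighbours contribute +1 each, bonds to H or metals contribute −1 each, and C–C bonds contribute 0.
C4 has a double bond to C (2×0 = 0), one bond to C (0), one bond to F (+1).
Oxidation state = 0 + 0 + 1 = +1.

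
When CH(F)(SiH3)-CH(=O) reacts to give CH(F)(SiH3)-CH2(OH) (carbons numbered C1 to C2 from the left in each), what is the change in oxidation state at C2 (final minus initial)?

-2

Before: C2 has 1 bond to C, 1 bond to H, 2 bonds to O → oxidation state +1.
After: C2 has 1 bond to C, 2 bonds to H, 1 bond to O → oxidation state -1.
Δ = -1 − (+1) = -2, so this is a reduction at C2.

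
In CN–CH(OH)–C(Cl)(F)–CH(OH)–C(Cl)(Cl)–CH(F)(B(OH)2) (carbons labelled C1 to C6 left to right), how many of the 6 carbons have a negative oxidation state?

Tallying each carbon's bonds:
C1: 1C, 3N → 0 + 3 = +3
C2: 2C, 1H, 1O → 0 − 1 + 1 = 0
C3: 2C, 1F, 1Cl → 0 + 1 + 1 = +2
C4: 2C, 1H, 1O → 0 − 1 + 1 = 0
C5: 2C, 2Cl → 0 + 2 = +2
C6: 1C, 1H, 1F, 1B → 0 − 1 + 1 − 1 = -1
1 carbon (C6) meets the condition.

1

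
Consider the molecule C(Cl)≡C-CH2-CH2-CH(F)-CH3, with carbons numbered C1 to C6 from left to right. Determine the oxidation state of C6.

-3

C6 has one bond to C (0), one bond to H (-1), one bond to H (-1), one bond to H (-1).
Oxidation state = 0 − 1 − 1 − 1 = -3.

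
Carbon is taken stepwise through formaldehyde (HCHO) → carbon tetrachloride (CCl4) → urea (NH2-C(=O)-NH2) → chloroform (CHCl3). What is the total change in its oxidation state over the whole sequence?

Carbon oxidation states along the series — formaldehyde: 0, carbon tetrachloride: +4, urea: +4, chloroform: +2.
Net change = +2 − (0) = +2.

+2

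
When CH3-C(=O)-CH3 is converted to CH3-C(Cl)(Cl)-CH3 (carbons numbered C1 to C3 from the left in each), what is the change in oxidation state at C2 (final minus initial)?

Before: C2 has 2 bonds to C, 2 bonds to O → oxidation state +2.
After: C2 has 2 bonds to C, 2 bonds to Cl → oxidation state +2.
Δ = +2 − (+2) = 0, so no net redox change at C2.

0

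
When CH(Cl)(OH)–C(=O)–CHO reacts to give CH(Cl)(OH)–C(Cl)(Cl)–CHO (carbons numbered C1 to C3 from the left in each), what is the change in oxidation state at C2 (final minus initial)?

Before: C2 has 2 bonds to C, 2 bonds to O → oxidation state +2.
After: C2 has 2 bonds to C, 2 bonds to Cl → oxidation state +2.
Δ = +2 − (+2) = 0, so no net redox change at C2.

0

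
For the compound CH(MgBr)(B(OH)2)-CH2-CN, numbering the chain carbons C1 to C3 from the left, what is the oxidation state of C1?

Assign +1 per bond to O/N/halogen, −1 per bond to H or an electropositive element, and 0 per bond to carbon.
C1 has one bond to C (0), one bond to Mg (-1), one bond to H (-1), one bond to B (-1).
Oxidation state = 0 − 1 − 1 − 1 = -3.

-3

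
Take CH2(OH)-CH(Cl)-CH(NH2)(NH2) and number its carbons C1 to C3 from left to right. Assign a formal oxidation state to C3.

+1

C3 has one bond to C (0), one bond to N (+1), one bond to H (-1), one bond to N (+1).
Oxidation state = 0 + 1 − 1 + 1 = +1.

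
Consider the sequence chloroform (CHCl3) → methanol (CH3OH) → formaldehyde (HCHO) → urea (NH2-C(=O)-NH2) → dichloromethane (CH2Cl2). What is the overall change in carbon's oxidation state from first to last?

Carbon oxidation states along the series — chloroform: +2, methanol: -2, formaldehyde: 0, urea: +4, dichloromethane: 0.
Net change = 0 − (+2) = -2.

-2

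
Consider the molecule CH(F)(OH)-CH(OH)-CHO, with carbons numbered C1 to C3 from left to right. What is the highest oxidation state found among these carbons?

Each bond to a more electronegative atom (O, N, halogen) counts +1, each bond to a less electronegative atom (H, metal, B, Si) counts −1, and each C–C bond counts 0. Tallying each carbon:
C1: 1C, 1H, 1O, 1F → 0 − 1 + 1 + 1 = +1
C2: 2C, 1H, 1O → 0 − 1 + 1 = 0
C3: 1C, 1H, 2O → 0 − 1 + 2 = +1
The highest value is +1.

+1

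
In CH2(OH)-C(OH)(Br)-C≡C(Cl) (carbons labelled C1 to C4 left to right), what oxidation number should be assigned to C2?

Bonds to more-electronegative neighbours contribute +1 each, bonds to H or metals contribute −1 each, and C–C bonds contribute 0.
C2 has one bond to C (0), one bond to C (0), one bond to O (+1), one bond to Br (+1).
Oxidation state = 0 + 0 + 1 + 1 = +2.

+2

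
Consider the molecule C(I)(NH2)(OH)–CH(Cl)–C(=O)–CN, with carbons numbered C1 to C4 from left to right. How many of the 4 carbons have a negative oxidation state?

Assign +1 per bond to O/N/halogen, −1 per bond to H or an electropositive element, and 0 per bond to carbon. Tallying each carbon:
C1: 1C, 1O, 1N, 1I → 0 + 1 + 1 + 1 = +3
C2: 2C, 1H, 1Cl → 0 − 1 + 1 = 0
C3: 2C, 2O → 0 + 2 = +2
C4: 1C, 3N → 0 + 3 = +3
0 carbons meet the condition.

0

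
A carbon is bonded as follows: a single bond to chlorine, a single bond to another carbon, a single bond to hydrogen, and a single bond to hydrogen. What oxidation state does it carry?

The carbon has one bond to C (0), one bond to Cl (+1), one bond to H (-1), one bond to H (-1).
Oxidation state = 0 + 1 − 1 − 1 = -1.

-1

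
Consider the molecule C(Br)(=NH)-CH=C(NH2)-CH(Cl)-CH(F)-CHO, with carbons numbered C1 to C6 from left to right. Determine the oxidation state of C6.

C6 has one bond to C (0), one bond to H (-1), a double bond to O (2×+1 = +2).
Oxidation state = 0 − 1 + 2 = +1.

+1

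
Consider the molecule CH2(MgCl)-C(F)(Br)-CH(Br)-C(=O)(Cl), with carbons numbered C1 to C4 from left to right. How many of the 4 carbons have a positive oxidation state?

Tallying each carbon's bonds:
C1: 1C, 2H, 1Mg → 0 − 2 − 1 = -3
C2: 2C, 1F, 1Br → 0 + 1 + 1 = +2
C3: 2C, 1H, 1Br → 0 − 1 + 1 = 0
C4: 1C, 2O, 1Cl → 0 + 2 + 1 = +3
2 carbons (C2, C4) meet the condition.

2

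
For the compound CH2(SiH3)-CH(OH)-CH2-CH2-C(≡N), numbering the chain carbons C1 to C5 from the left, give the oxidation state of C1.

-3

Assign +1 per bond to O/N/halogen, −1 per bond to H or an electropositive element, and 0 per bond to carbon.
C1 has one bond to C (0), one bond to Si (-1), one bond to H (-1), one bond to H (-1).
Oxidation state = 0 − 1 − 1 − 1 = -3.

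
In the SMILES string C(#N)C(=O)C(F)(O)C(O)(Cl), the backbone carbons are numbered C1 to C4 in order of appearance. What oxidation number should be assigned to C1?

Count +1 for every bond to an atom more electronegative than carbon and −1 for every bond to one less electronegative; C–C bonds are 0.
C1 has one bond to C (0), a triple bond to N (3×+1 = +3).
Oxidation state = 0 + 3 = +3.

+3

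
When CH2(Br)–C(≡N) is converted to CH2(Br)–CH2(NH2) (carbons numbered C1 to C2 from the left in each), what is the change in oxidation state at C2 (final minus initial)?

-4

Before: C2 has 1 bond to C, 3 bonds to N → oxidation state +3.
After: C2 has 1 bond to C, 2 bonds to H, 1 bond to N → oxidation state -1.
Δ = -1 − (+3) = -4, so this is a reduction at C2.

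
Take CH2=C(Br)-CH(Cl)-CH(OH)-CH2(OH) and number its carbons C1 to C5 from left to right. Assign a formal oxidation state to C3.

0

C3 has one bond to C (0), one bond to C (0), one bond to Cl (+1), one bond to H (-1).
Oxidation state = 0 + 0 + 1 − 1 = 0.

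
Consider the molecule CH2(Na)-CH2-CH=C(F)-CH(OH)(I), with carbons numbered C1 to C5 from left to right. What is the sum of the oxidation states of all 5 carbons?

Tallying each carbon's bonds:
C1: 1C, 2H, 1Na → 0 − 2 − 1 = -3
C2: 2C, 2H → 0 − 2 = -2
C3: 3C, 1H → 0 − 1 = -1
C4: 3C, 1F → 0 + 1 = +1
C5: 1C, 1H, 1O, 1I → 0 − 1 + 1 + 1 = +1
Sum = -3 − 2 − 1 + 1 + 1 = -4.

-4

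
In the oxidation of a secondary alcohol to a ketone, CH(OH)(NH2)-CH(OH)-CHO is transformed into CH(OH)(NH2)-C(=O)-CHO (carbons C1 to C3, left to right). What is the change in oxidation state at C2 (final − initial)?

Before: C2 has 2 bonds to C, 1 bond to H, 1 bond to O → oxidation state 0.
After: C2 has 2 bonds to C, 2 bonds to O → oxidation state +2.
Δ = +2 − (0) = +2, so this is an oxidation at C2.

+2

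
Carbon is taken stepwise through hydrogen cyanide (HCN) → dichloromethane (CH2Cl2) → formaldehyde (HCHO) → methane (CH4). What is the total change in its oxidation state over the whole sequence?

-6

Carbon oxidation states along the series — hydrogen cyanide: +2, dichloromethane: 0, formaldehyde: 0, methane: -4.
Net change = -4 − (+2) = -6.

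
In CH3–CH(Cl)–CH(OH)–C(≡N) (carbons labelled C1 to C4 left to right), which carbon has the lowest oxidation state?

Bonds to more-electronegative neighbours contribute +1 each, bonds to H or metals contribute −1 each, and C–C bonds contribute 0. Tallying each carbon:
C1: 1C, 3H → 0 − 3 = -3
C2: 2C, 1H, 1Cl → 0 − 1 + 1 = 0
C3: 2C, 1H, 1O → 0 − 1 + 1 = 0
C4: 1C, 3N → 0 + 3 = +3
The most reduced carbon is C1 at -3.

C1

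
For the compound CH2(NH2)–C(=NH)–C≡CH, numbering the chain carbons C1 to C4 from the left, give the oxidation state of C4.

-1

C4 has a triple bond to C (3×0 = 0), one bond to H (-1).
Oxidation state = 0 − 1 = -1.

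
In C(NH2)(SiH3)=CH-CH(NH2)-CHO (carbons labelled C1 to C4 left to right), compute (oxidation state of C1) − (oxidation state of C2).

+1

C1: 2C, 1N, 1Si → 0 + 1 − 1 = 0
C2: 3C, 1H → 0 − 1 = -1
Difference: 0 − (-1) = +1.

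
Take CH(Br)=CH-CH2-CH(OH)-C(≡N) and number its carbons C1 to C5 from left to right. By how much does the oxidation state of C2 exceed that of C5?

C2: 3C, 1H → 0 − 1 = -1
C5: 1C, 3N → 0 + 3 = +3
Difference: -1 − (+3) = -4.

-4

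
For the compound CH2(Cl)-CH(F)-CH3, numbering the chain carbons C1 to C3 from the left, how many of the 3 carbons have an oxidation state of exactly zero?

1

Tallying each carbon's bonds:
C1: 1C, 2H, 1Cl → 0 − 2 + 1 = -1
C2: 2C, 1H, 1F → 0 − 1 + 1 = 0
C3: 1C, 3H → 0 − 3 = -3
1 carbon (C2) meets the condition.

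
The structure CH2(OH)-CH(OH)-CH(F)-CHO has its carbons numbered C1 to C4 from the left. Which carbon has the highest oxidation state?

Each bond to a more electronegative atom (O, N, halogen) counts +1, each bond to a less electronegative atom (H, metal, B, Si) counts −1, and each C–C bond counts 0. Tallying each carbon:
C1: 1C, 2H, 1O → 0 − 2 + 1 = -1
C2: 2C, 1H, 1O → 0 − 1 + 1 = 0
C3: 2C, 1H, 1F → 0 − 1 + 1 = 0
C4: 1C, 1H, 2O → 0 − 1 + 2 = +1
The most oxidised carbon is C4 at +1.

C4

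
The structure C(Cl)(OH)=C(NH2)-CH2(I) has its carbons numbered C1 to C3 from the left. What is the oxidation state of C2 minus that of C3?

C2: 3C, 1N → 0 + 1 = +1
C3: 1C, 2H, 1I → 0 − 2 + 1 = -1
Difference: +1 − (-1) = +2.

+2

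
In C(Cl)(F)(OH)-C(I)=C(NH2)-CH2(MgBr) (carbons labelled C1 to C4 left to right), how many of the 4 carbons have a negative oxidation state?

Tallying each carbon's bonds:
C1: 1C, 1O, 1F, 1Cl → 0 + 1 + 1 + 1 = +3
C2: 3C, 1I → 0 + 1 = +1
C3: 3C, 1N → 0 + 1 = +1
C4: 1C, 2H, 1Mg → 0 − 2 − 1 = -3
1 carbon (C4) meets the condition.

1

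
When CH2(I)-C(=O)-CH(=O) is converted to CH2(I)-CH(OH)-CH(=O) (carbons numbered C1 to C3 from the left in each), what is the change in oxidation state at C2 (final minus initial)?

Before: C2 has 2 bonds to C, 2 bonds to O → oxidation state +2.
After: C2 has 2 bonds to C, 1 bond to H, 1 bond to O → oxidation state 0.
Δ = 0 − (+2) = -2, so this is a reduction at C2.

-2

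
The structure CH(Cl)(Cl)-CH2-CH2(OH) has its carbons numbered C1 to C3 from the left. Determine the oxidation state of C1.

C1 has one bond to C (0), one bond to Cl (+1), one bond to Cl (+1), one bond to H (-1).
Oxidation state = 0 + 1 + 1 − 1 = +1.

+1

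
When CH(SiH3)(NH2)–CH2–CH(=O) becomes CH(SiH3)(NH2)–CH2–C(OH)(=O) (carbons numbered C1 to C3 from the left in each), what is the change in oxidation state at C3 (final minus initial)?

Before: C3 has 1 bond to C, 1 bond to H, 2 bonds to O → oxidation state +1.
After: C3 has 1 bond to C, 3 bonds to O → oxidation state +3.
Δ = +3 − (+1) = +2, so this is an oxidation at C3.

+2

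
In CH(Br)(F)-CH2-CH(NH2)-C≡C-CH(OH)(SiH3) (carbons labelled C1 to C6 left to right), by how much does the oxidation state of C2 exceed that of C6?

-1

C2: 2C, 2H → 0 − 2 = -2
C6: 1C, 1H, 1O, 1Si → 0 − 1 + 1 − 1 = -1
Difference: -2 − (-1) = -1.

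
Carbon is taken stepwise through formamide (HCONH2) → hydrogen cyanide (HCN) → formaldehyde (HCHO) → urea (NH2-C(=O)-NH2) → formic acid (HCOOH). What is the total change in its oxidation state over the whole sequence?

Carbon oxidation states along the series — formamide: +2, hydrogen cyanide: +2, formaldehyde: 0, urea: +4, formic acid: +2.
Net change = +2 − (+2) = 0.

0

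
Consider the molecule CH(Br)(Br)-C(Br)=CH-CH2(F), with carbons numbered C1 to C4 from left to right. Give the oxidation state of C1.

+1

Assign +1 per bond to O/N/halogen, −1 per bond to H or an electropositive element, and 0 per bond to carbon.
C1 has one bond to C (0), one bond to H (-1), one bond to Br (+1), one bond to Br (+1).
Oxidation state = 0 − 1 + 1 + 1 = +1.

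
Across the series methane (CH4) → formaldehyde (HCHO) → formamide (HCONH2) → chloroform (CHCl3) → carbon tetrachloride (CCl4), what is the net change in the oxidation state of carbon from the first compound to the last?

Carbon oxidation states along the series — methane: -4, formaldehyde: 0, formamide: +2, chloroform: +2, carbon tetrachloride: +4.
Net change = +4 − (-4) = +8.

+8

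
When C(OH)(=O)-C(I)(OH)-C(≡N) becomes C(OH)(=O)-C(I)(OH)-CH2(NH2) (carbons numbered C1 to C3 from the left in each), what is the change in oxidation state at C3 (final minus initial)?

-4

Before: C3 has 1 bond to C, 3 bonds to N → oxidation state +3.
After: C3 has 1 bond to C, 2 bonds to H, 1 bond to N → oxidation state -1.
Δ = -1 − (+3) = -4, so this is a reduction at C3.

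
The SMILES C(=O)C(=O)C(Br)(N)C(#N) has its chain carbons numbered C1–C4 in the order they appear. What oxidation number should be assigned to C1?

C1 has one bond to C (0), one bond to H (-1), a double bond to O (2×+1 = +2).
Oxidation state = 0 − 1 + 2 = +1.

+1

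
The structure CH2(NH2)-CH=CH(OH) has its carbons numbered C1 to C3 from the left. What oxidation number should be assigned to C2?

-1

Each bond to a more electronegative atom (O, N, halogen) counts +1, each bond to a less electronegative atom (H, metal, B, Si) counts −1, and each C–C bond counts 0.
C2 has one bond to C (0), a double bond to C (2×0 = 0), one bond to H (-1).
Oxidation state = 0 + 0 − 1 = -1.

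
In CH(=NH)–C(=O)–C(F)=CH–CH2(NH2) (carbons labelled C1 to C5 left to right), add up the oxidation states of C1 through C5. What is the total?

+2

Count +1 for every bond to an atom more electronegative than carbon and −1 for every bond to one less electronegative; C–C bonds are 0. Tallying each carbon:
C1: 1C, 1H, 2N → 0 − 1 + 2 = +1
C2: 2C, 2O → 0 + 2 = +2
C3: 3C, 1F → 0 + 1 = +1
C4: 3C, 1H → 0 − 1 = -1
C5: 1C, 2H, 1N → 0 − 2 + 1 = -1
Sum = +1 + 2 + 1 − 1 − 1 = +2.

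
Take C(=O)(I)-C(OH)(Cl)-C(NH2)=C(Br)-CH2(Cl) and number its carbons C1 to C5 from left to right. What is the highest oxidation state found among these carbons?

Tallying each carbon's bonds:
C1: 1C, 2O, 1I → 0 + 2 + 1 = +3
C2: 2C, 1O, 1Cl → 0 + 1 + 1 = +2
C3: 3C, 1N → 0 + 1 = +1
C4: 3C, 1Br → 0 + 1 = +1
C5: 1C, 2H, 1Cl → 0 − 2 + 1 = -1
The highest value is +3.

+3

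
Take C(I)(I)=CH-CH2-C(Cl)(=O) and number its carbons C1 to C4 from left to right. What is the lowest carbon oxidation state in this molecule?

-2

Assign +1 per bond to O/N/halogen, −1 per bond to H or an electropositive element, and 0 per bond to carbon. Tallying each carbon:
C1: 2C, 2I → 0 + 2 = +2
C2: 3C, 1H → 0 − 1 = -1
C3: 2C, 2H → 0 − 2 = -2
C4: 1C, 2O, 1Cl → 0 + 2 + 1 = +3
The lowest value is -2.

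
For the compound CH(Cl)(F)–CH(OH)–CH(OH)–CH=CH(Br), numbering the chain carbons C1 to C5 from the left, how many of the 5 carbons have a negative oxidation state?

1

Bonds to more-electronegative neighbours contribute +1 each, bonds to H or metals contribute −1 each, and C–C bonds contribute 0. Tallying each carbon:
C1: 1C, 1H, 1F, 1Cl → 0 − 1 + 1 + 1 = +1
C2: 2C, 1H, 1O → 0 − 1 + 1 = 0
C3: 2C, 1H, 1O → 0 − 1 + 1 = 0
C4: 3C, 1H → 0 − 1 = -1
C5: 2C, 1H, 1Br → 0 − 1 + 1 = 0
1 carbon (C4) meets the condition.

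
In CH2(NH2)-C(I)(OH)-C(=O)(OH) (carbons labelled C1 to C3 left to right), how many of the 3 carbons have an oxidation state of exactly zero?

Tallying each carbon's bonds:
C1: 1C, 2H, 1N → 0 − 2 + 1 = -1
C2: 2C, 1O, 1I → 0 + 1 + 1 = +2
C3: 1C, 3O → 0 + 3 = +3
0 carbons meet the condition.

0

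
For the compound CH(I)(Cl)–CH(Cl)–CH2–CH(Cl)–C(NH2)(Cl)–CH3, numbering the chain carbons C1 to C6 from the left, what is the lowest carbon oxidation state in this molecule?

-3

Tallying each carbon's bonds:
C1: 1C, 1H, 1Cl, 1I → 0 − 1 + 1 + 1 = +1
C2: 2C, 1H, 1Cl → 0 − 1 + 1 = 0
C3: 2C, 2H → 0 − 2 = -2
C4: 2C, 1H, 1Cl → 0 − 1 + 1 = 0
C5: 2C, 1N, 1Cl → 0 + 1 + 1 = +2
C6: 1C, 3H → 0 − 3 = -3
The lowest value is -3.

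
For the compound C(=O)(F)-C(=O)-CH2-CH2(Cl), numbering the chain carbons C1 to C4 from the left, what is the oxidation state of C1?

Bonds to more-electronegative neighbours contribute +1 each, bonds to H or metals contribute −1 each, and C–C bonds contribute 0.
C1 has one bond to C (0), a double bond to O (2×+1 = +2), one bond to F (+1).
Oxidation state = 0 + 2 + 1 = +3.

+3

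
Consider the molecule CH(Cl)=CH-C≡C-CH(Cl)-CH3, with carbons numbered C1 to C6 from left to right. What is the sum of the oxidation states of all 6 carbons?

Assign +1 per bond to O/N/halogen, −1 per bond to H or an electropositive element, and 0 per bond to carbon. Tallying each carbon:
C1: 2C, 1H, 1Cl → 0 − 1 + 1 = 0
C2: 3C, 1H → 0 − 1 = -1
C3: 4C → 0 = 0
C4: 4C → 0 = 0
C5: 2C, 1H, 1Cl → 0 − 1 + 1 = 0
C6: 1C, 3H → 0 − 3 = -3
Sum = 0 − 1 + 0 + 0 + 0 − 3 = -4.

-4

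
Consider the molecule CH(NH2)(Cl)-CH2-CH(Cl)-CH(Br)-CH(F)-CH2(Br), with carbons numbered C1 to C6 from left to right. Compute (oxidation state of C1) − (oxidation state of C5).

+1

C1: 1C, 1H, 1N, 1Cl → 0 − 1 + 1 + 1 = +1
C5: 2C, 1H, 1F → 0 − 1 + 1 = 0
Difference: +1 − (0) = +1.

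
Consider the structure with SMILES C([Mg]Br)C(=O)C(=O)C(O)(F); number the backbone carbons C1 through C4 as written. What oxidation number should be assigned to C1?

Count +1 for every bond to an atom more electronegative than carbon and −1 for every bond to one less electronegative; C–C bonds are 0.
C1 has one bond to C (0), one bond to H (-1), one bond to H (-1), one bond to Mg (-1).
Oxidation state = 0 − 1 − 1 − 1 = -3.

-3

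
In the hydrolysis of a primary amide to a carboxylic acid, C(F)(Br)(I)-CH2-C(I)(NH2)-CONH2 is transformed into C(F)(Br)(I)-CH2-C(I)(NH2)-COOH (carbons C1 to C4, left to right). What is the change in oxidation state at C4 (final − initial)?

Before: C4 has 1 bond to C, 2 bonds to O, 1 bond to N → oxidation state +3.
After: C4 has 1 bond to C, 3 bonds to O → oxidation state +3.
Δ = +3 − (+3) = 0, so no net redox change at C4.

0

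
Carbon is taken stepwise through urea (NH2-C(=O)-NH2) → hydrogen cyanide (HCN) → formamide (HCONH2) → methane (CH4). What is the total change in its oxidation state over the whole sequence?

Carbon oxidation states along the series — urea: +4, hydrogen cyanide: +2, formamide: +2, methane: -4.
Net change = -4 − (+4) = -8.

-8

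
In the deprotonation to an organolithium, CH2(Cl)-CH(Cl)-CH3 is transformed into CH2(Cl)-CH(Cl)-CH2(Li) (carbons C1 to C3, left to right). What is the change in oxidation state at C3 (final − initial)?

Before: C3 has 1 bond to C, 3 bonds to H → oxidation state -3.
After: C3 has 1 bond to C, 2 bonds to H, 1 bond to Li → oxidation state -3.
Δ = -3 − (-3) = 0, so no net redox change at C3.

0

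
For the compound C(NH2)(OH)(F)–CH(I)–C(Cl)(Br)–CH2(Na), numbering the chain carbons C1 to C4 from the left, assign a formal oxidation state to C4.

-3

C4 has one bond to C (0), one bond to H (-1), one bond to Na (-1), one bond to H (-1).
Oxidation state = 0 − 1 − 1 − 1 = -3.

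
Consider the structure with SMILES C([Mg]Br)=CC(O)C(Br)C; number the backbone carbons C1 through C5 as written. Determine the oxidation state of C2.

-1

Bonds to more-electronegative neighbours contribute +1 each, bonds to H or metals contribute −1 each, and C–C bonds contribute 0.
C2 has a double bond to C (2×0 = 0), one bond to C (0), one bond to H (-1).
Oxidation state = 0 + 0 − 1 = -1.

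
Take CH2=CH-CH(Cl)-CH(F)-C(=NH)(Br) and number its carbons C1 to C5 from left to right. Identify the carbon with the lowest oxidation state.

Tallying each carbon's bonds:
C1: 2C, 2H → 0 − 2 = -2
C2: 3C, 1H → 0 − 1 = -1
C3: 2C, 1H, 1Cl → 0 − 1 + 1 = 0
C4: 2C, 1H, 1F → 0 − 1 + 1 = 0
C5: 1C, 2N, 1Br → 0 + 2 + 1 = +3
The most reduced carbon is C1 at -2.

C1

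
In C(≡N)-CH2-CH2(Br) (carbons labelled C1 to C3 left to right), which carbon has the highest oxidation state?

C1

Tallying each carbon's bonds:
C1: 1C, 3N → 0 + 3 = +3
C2: 2C, 2H → 0 − 2 = -2
C3: 1C, 2H, 1Br → 0 − 2 + 1 = -1
The most oxidised carbon is C1 at +3.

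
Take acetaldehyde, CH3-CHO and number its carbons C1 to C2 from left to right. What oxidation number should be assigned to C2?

+1

Count +1 for every bond to an atom more electronegative than carbon and −1 for every bond to one less electronegative; C–C bonds are 0.
C2 has one bond to H (-1), a double bond to O (2×+1 = +2), one bond to C (0).
Oxidation state = -1 + 2 + 0 = +1.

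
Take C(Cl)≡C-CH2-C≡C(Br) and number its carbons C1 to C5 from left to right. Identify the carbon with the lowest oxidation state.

Tallying each carbon's bonds:
C1: 3C, 1Cl → 0 + 1 = +1
C2: 4C → 0 = 0
C3: 2C, 2H → 0 − 2 = -2
C4: 4C → 0 = 0
C5: 3C, 1Br → 0 + 1 = +1
The most reduced carbon is C3 at -2.

C3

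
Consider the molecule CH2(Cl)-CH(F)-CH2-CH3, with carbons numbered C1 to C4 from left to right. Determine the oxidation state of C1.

C1 has one bond to C (0), one bond to H (-1), one bond to Cl (+1), one bond to H (-1).
Oxidation state = 0 − 1 + 1 − 1 = -1.

-1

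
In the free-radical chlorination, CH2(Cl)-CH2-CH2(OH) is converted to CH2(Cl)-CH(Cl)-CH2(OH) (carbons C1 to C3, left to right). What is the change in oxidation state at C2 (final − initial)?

Before: C2 has 2 bonds to C, 2 bonds to H → oxidation state -2.
After: C2 has 2 bonds to C, 1 bond to H, 1 bond to Cl → oxidation state 0.
Δ = 0 − (-2) = +2, so this is an oxidation at C2.

+2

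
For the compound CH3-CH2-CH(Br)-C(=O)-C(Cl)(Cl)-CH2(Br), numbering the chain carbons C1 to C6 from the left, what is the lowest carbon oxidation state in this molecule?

-3

Count +1 for every bond to an atom more electronegative than carbon and −1 for every bond to one less electronegative; C–C bonds are 0. Tallying each carbon:
C1: 1C, 3H → 0 − 3 = -3
C2: 2C, 2H → 0 − 2 = -2
C3: 2C, 1H, 1Br → 0 − 1 + 1 = 0
C4: 2C, 2O → 0 + 2 = +2
C5: 2C, 2Cl → 0 + 2 = +2
C6: 1C, 2H, 1Br → 0 − 2 + 1 = -1
The lowest value is -3.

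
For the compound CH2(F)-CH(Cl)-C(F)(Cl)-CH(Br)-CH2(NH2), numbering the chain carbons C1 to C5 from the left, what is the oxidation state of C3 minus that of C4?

+2

C3: 2C, 1F, 1Cl → 0 + 1 + 1 = +2
C4: 2C, 1H, 1Br → 0 − 1 + 1 = 0
Difference: +2 − (0) = +2.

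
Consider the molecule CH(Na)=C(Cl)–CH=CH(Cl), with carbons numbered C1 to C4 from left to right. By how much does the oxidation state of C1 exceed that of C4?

-2

C1: 2C, 1H, 1Na → 0 − 1 − 1 = -2
C4: 2C, 1H, 1Cl → 0 − 1 + 1 = 0
Difference: -2 − (0) = -2.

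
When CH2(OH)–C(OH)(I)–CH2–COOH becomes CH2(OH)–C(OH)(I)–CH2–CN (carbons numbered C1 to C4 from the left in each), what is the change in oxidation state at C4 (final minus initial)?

Before: C4 has 1 bond to C, 3 bonds to O → oxidation state +3.
After: C4 has 1 bond to C, 3 bonds to N → oxidation state +3.
Δ = +3 − (+3) = 0, so no net redox change at C4.

0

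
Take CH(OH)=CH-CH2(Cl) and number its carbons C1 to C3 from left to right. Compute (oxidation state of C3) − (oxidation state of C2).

C3: 1C, 2H, 1Cl → 0 − 2 + 1 = -1
C2: 3C, 1H → 0 − 1 = -1
Difference: -1 − (-1) = 0.

0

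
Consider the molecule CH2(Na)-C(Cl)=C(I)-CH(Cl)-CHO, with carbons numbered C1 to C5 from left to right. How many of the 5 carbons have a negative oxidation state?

1

Tallying each carbon's bonds:
C1: 1C, 2H, 1Na → 0 − 2 − 1 = -3
C2: 3C, 1Cl → 0 + 1 = +1
C3: 3C, 1I → 0 + 1 = +1
C4: 2C, 1H, 1Cl → 0 − 1 + 1 = 0
C5: 1C, 1H, 2O → 0 − 1 + 2 = +1
1 carbon (C1) meets the condition.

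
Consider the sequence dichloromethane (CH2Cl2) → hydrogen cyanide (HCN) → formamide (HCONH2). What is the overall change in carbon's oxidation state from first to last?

Carbon oxidation states along the series — dichloromethane: 0, hydrogen cyanide: +2, formamide: +2.
Net change = +2 − (0) = +2.

+2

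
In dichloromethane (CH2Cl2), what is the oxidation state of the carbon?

The carbon has one bond to H (-1), one bond to H (-1), one bond to Cl (+1), one bond to Cl (+1).
Oxidation state = -1 − 1 + 1 + 1 = 0.

0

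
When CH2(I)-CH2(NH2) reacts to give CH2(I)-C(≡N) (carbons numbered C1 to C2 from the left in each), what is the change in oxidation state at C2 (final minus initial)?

Before: C2 has 1 bond to C, 2 bonds to H, 1 bond to N → oxidation state -1.
After: C2 has 1 bond to C, 3 bonds to N → oxidation state +3.
Δ = +3 − (-1) = +4, so this is an oxidation at C2.

+4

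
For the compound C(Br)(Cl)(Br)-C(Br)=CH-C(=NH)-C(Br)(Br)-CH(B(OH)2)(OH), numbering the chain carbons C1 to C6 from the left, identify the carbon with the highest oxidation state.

Each bond to a more electronegative atom (O, N, halogen) counts +1, each bond to a less electronegative atom (H, metal, B, Si) counts −1, and each C–C bond counts 0. Tallying each carbon:
C1: 1C, 1Cl, 2Br → 0 + 1 + 2 = +3
C2: 3C, 1Br → 0 + 1 = +1
C3: 3C, 1H → 0 − 1 = -1
C4: 2C, 2N → 0 + 2 = +2
C5: 2C, 2Br → 0 + 2 = +2
C6: 1C, 1H, 1O, 1B → 0 − 1 + 1 − 1 = -1
The most oxidised carbon is C1 at +3.

C1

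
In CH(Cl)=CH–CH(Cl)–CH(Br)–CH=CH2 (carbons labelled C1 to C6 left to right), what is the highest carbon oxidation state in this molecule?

0

Tallying each carbon's bonds:
C1: 2C, 1H, 1Cl → 0 − 1 + 1 = 0
C2: 3C, 1H → 0 − 1 = -1
C3: 2C, 1H, 1Cl → 0 − 1 + 1 = 0
C4: 2C, 1H, 1Br → 0 − 1 + 1 = 0
C5: 3C, 1H → 0 − 1 = -1
C6: 2C, 2H → 0 − 2 = -2
The highest value is 0.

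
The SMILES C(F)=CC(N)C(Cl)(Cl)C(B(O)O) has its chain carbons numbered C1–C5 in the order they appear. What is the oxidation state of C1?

Assign +1 per bond to O/N/halogen, −1 per bond to H or an electropositive element, and 0 per bond to carbon.
C1 has a double bond to C (2×0 = 0), one bond to H (-1), one bond to F (+1).
Oxidation state = 0 − 1 + 1 = 0.

0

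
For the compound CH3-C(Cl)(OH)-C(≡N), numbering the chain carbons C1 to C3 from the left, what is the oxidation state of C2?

+2

Each bond to a more electronegative atom (O, N, halogen) counts +1, each bond to a less electronegative atom (H, metal, B, Si) counts −1, and each C–C bond counts 0.
C2 has one bond to C (0), one bond to C (0), one bond to Cl (+1), one bond to O (+1).
Oxidation state = 0 + 0 + 1 + 1 = +2.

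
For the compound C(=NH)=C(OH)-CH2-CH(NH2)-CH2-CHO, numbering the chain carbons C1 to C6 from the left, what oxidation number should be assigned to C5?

-2

C5 has one bond to C (0), one bond to C (0), one bond to H (-1), one bond to H (-1).
Oxidation state = 0 + 0 − 1 − 1 = -2.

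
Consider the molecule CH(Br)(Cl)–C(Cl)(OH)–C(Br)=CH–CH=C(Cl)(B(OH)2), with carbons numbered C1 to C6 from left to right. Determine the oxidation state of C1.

+1

C1 has one bond to C (0), one bond to H (-1), one bond to Br (+1), one bond to Cl (+1).
Oxidation state = 0 − 1 + 1 + 1 = +1.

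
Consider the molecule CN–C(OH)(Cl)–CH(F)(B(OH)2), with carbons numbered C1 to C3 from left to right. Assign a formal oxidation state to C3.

C3 has one bond to C (0), one bond to H (-1), one bond to F (+1), one bond to B (-1).
Oxidation state = 0 − 1 + 1 − 1 = -1.

-1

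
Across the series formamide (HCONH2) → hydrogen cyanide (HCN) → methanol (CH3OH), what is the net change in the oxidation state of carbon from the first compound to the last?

-4

Carbon oxidation states along the series — formamide: +2, hydrogen cyanide: +2, methanol: -2.
Net change = -2 − (+2) = -4.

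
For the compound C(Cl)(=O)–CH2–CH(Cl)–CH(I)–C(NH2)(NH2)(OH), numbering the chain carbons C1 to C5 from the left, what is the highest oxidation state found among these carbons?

+3

Bonds to more-electronegative neighbours contribute +1 each, bonds to H or metals contribute −1 each, and C–C bonds contribute 0. Tallying each carbon:
C1: 1C, 2O, 1Cl → 0 + 2 + 1 = +3
C2: 2C, 2H → 0 − 2 = -2
C3: 2C, 1H, 1Cl → 0 − 1 + 1 = 0
C4: 2C, 1H, 1I → 0 − 1 + 1 = 0
C5: 1C, 1O, 2N → 0 + 1 + 2 = +3
The highest value is +3.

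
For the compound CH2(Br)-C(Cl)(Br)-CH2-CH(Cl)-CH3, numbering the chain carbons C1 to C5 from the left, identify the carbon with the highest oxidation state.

Assign +1 per bond to O/N/halogen, −1 per bond to H or an electropositive element, and 0 per bond to carbon. Tallying each carbon:
C1: 1C, 2H, 1Br → 0 − 2 + 1 = -1
C2: 2C, 1Cl, 1Br → 0 + 1 + 1 = +2
C3: 2C, 2H → 0 − 2 = -2
C4: 2C, 1H, 1Cl → 0 − 1 + 1 = 0
C5: 1C, 3H → 0 − 3 = -3
The most oxidised carbon is C2 at +2.

C2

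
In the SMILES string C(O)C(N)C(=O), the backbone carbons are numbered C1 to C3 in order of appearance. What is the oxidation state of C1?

-1

C1 has one bond to C (0), one bond to O (+1), one bond to H (-1), one bond to H (-1).
Oxidation state = 0 + 1 − 1 − 1 = -1.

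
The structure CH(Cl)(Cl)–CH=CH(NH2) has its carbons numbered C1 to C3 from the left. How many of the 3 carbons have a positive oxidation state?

Tallying each carbon's bonds:
C1: 1C, 1H, 2Cl → 0 − 1 + 2 = +1
C2: 3C, 1H → 0 − 1 = -1
C3: 2C, 1H, 1N → 0 − 1 + 1 = 0
1 carbon (C1) meets the condition.

1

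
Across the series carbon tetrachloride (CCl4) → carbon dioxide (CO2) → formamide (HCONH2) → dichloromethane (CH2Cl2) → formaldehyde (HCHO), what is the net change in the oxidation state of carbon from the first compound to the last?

Carbon oxidation states along the series — carbon tetrachloride: +4, carbon dioxide: +4, formamide: +2, dichloromethane: 0, formaldehyde: 0.
Net change = 0 − (+4) = -4.

-4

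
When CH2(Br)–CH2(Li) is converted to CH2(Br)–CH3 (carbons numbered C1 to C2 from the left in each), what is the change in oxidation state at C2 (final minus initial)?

0

Before: C2 has 1 bond to C, 2 bonds to H, 1 bond to Li → oxidation state -3.
After: C2 has 1 bond to C, 3 bonds to H → oxidation state -3.
Δ = -3 − (-3) = 0, so no net redox change at C2.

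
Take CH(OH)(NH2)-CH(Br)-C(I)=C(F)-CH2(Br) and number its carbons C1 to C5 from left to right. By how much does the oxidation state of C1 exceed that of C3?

C1: 1C, 1H, 1O, 1N → 0 − 1 + 1 + 1 = +1
C3: 3C, 1I → 0 + 1 = +1
Difference: +1 − (+1) = 0.

0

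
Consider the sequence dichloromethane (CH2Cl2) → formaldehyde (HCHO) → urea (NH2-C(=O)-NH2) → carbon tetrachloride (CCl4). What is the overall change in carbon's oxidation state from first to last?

Carbon oxidation states along the series — dichloromethane: 0, formaldehyde: 0, urea: +4, carbon tetrachloride: +4.
Net change = +4 − (0) = +4.

+4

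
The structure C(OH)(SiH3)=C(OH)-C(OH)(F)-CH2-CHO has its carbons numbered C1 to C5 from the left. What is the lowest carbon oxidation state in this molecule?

Bonds to more-electronegative neighbours contribute +1 each, bonds to H or metals contribute −1 each, and C–C bonds contribute 0. Tallying each carbon:
C1: 2C, 1O, 1Si → 0 + 1 − 1 = 0
C2: 3C, 1O → 0 + 1 = +1
C3: 2C, 1O, 1F → 0 + 1 + 1 = +2
C4: 2C, 2H → 0 − 2 = -2
C5: 1C, 1H, 2O → 0 − 1 + 2 = +1
The lowest value is -2.

-2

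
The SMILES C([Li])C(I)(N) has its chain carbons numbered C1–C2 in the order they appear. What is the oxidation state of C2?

Bonds to more-electronegative neighbours contribute +1 each, bonds to H or metals contribute −1 each, and C–C bonds contribute 0.
C2 has one bond to C (0), one bond to I (+1), one bond to N (+1), one bond to H (-1).
Oxidation state = 0 + 1 + 1 − 1 = +1.

+1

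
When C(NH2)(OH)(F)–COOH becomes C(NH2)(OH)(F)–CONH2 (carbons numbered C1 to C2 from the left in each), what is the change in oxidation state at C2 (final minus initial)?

Before: C2 has 1 bond to C, 3 bonds to O → oxidation state +3.
After: C2 has 1 bond to C, 2 bonds to O, 1 bond to N → oxidation state +3.
Δ = +3 − (+3) = 0, so no net redox change at C2.

0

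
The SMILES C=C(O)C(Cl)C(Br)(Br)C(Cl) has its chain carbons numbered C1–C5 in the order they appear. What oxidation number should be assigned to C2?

+1

Each bond to a more electronegative atom (O, N, halogen) counts +1, each bond to a less electronegative atom (H, metal, B, Si) counts −1, and each C–C bond counts 0.
C2 has a double bond to C (2×0 = 0), one bond to C (0), one bond to O (+1).
Oxidation state = 0 + 0 + 1 = +1.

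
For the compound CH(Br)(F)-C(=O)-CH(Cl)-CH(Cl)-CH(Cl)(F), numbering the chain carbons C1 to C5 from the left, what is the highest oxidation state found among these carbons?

Tallying each carbon's bonds:
C1: 1C, 1H, 1F, 1Br → 0 − 1 + 1 + 1 = +1
C2: 2C, 2O → 0 + 2 = +2
C3: 2C, 1H, 1Cl → 0 − 1 + 1 = 0
C4: 2C, 1H, 1Cl → 0 − 1 + 1 = 0
C5: 1C, 1H, 1F, 1Cl → 0 − 1 + 1 + 1 = +1
The highest value is +2.

+2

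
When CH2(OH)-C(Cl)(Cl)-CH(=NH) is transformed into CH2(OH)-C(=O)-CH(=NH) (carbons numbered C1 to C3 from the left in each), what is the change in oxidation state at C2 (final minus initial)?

0

Before: C2 has 2 bonds to C, 2 bonds to Cl → oxidation state +2.
After: C2 has 2 bonds to C, 2 bonds to O → oxidation state +2.
Δ = +2 − (+2) = 0, so no net redox change at C2.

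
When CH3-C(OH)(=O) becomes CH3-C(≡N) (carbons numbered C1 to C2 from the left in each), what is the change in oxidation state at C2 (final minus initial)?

0

Before: C2 has 1 bond to C, 3 bonds to O → oxidation state +3.
After: C2 has 1 bond to C, 3 bonds to N → oxidation state +3.
Δ = +3 − (+3) = 0, so no net redox change at C2.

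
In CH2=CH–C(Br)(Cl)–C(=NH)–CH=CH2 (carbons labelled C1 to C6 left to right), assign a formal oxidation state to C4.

Bonds to more-electronegative neighbours contribute +1 each, bonds to H or metals contribute −1 each, and C–C bonds contribute 0.
C4 has one bond to C (0), one bond to C (0), a double bond to N (2×+1 = +2).
Oxidation state = 0 + 0 + 2 = +2.

+2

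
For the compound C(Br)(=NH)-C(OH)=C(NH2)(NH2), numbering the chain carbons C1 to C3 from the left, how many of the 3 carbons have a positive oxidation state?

Count +1 for every bond to an atom more electronegative than carbon and −1 for every bond to one less electronegative; C–C bonds are 0. Tallying each carbon:
C1: 1C, 2N, 1Br → 0 + 2 + 1 = +3
C2: 3C, 1O → 0 + 1 = +1
C3: 2C, 2N → 0 + 2 = +2
3 carbons (C1, C2, C3) meet the condition.

3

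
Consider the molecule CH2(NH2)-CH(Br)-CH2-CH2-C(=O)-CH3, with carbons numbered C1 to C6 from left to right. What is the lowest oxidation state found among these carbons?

Assign +1 per bond to O/N/halogen, −1 per bond to H or an electropositive element, and 0 per bond to carbon. Tallying each carbon:
C1: 1C, 2H, 1N → 0 − 2 + 1 = -1
C2: 2C, 1H, 1Br → 0 − 1 + 1 = 0
C3: 2C, 2H → 0 − 2 = -2
C4: 2C, 2H → 0 − 2 = -2
C5: 2C, 2O → 0 + 2 = +2
C6: 1C, 3H → 0 − 3 = -3
The lowest value is -3.

-3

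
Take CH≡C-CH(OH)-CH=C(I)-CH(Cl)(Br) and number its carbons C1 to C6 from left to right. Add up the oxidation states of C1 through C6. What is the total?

0

Tallying each carbon's bonds:
C1: 3C, 1H → 0 − 1 = -1
C2: 4C → 0 = 0
C3: 2C, 1H, 1O → 0 − 1 + 1 = 0
C4: 3C, 1H → 0 − 1 = -1
C5: 3C, 1I → 0 + 1 = +1
C6: 1C, 1H, 1Cl, 1Br → 0 − 1 + 1 + 1 = +1
Sum = -1 + 0 + 0 − 1 + 1 + 1 = 0.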